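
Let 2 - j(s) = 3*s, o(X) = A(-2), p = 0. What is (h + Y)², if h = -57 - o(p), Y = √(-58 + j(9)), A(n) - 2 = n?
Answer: (57 - I*√83)² ≈ 3166.0 - 1038.6*I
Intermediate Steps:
A(n) = 2 + n
o(X) = 0 (o(X) = 2 - 2 = 0)
j(s) = 2 - 3*s
Y = I*√83 (Y = √(-58 + (2 - 3*9)) = √(-58 + (2 - 27)) = √(-58 - 25) = √(-83) = I*√83 ≈ 9.1104*I)
h = -57 (h = -57 - 1*0 = -57 + 0 = -57)
(h + Y)² = (-57 + I*√83)²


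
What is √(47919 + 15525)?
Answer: 2*√15861 ≈ 251.88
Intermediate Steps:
√(47919 + 15525) = √63444 = 2*√15861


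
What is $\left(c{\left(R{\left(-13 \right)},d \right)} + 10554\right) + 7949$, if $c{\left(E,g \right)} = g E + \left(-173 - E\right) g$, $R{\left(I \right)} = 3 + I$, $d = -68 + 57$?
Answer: $20406$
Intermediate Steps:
$d = -11$
$c{\left(E,g \right)} = E g + g \left(-173 - E\right)$
$\left(c{\left(R{\left(-13 \right)},d \right)} + 10554\right) + 7949 = \left(\left(-173\right) \left(-11\right) + 10554\right) + 7949 = \left(1903 + 10554\right) + 7949 = 12457 + 7949 = 20406$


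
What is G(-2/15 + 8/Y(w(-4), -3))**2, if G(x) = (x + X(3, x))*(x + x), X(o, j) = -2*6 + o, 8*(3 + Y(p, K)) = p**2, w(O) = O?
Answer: 3932293264/50625 ≈ 77675.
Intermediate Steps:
Y(p, K) = -3 + p**2/8
X(o, j) = -12 + o
G(x) = 2*x*(-9 + x) (G(x) = (x + (-12 + 3))*(x + x) = (x - 9)*(2*x) = (-9 + x)*(2*x) = 2*x*(-9 + x))
G(-2/15 + 8/Y(w(-4), -3))**2 = (2*(-2/15 + 8/(-3 + (1/8)*(-4)**2))*(-9 + (-2/15 + 8/(-3 + (1/8)*(-4)**2))))**2 = (2*(-2*1/15 + 8/(-3 + (1/8)*16))*(-9 + (-2*1/15 + 8/(-3 + (1/8)*16))))**2 = (2*(-2/15 + 8/(-3 + 2))*(-9 + (-2/15 + 8/(-3 + 2))))**2 = (2*(-2/15 + 8/(-1))*(-9 + (-2/15 + 8/(-1))))**2 = (2*(-2/15 + 8*(-1))*(-9 + (-2/15 + 8*(-1))))**2 = (2*(-2/15 - 8)*(-9 + (-2/15 - 8)))**2 = (2*(-122/15)*(-9 - 122/15))**2 = (2*(-122/15)*(-257/15))**2 = (62708/225)**2 = 3932293264/50625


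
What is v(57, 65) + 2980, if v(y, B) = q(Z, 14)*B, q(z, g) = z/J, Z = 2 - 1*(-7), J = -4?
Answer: 11335/4 ≈ 2833.8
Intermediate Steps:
Z = 9 (Z = 2 + 7 = 9)
q(z, g) = -z/4 (q(z, g) = z/(-4) = z*(-¼) = -z/4)
v(y, B) = -9*B/4 (v(y, B) = (-¼*9)*B = -9*B/4)
v(57, 65) + 2980 = -9/4*65 + 2980 = -585/4 + 2980 = 11335/4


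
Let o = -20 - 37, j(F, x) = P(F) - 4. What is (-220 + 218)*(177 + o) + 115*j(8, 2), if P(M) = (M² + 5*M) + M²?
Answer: 18620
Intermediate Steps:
P(M) = 2*M² + 5*M
j(F, x) = -4 + F*(5 + 2*F) (j(F, x) = F*(5 + 2*F) - 4 = -4 + F*(5 + 2*F))
o = -57
(-220 + 218)*(177 + o) + 115*j(8, 2) = (-220 + 218)*(177 - 57) + 115*(-4 + 8*(5 + 2*8)) = -2*120 + 115*(-4 + 8*(5 + 16)) = -240 + 115*(-4 + 8*21) = -240 + 115*(-4 + 168) = -240 + 115*164 = -240 + 18860 = 18620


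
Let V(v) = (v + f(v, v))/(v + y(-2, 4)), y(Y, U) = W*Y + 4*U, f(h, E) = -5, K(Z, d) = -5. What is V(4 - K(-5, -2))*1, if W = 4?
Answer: 4/17 ≈ 0.23529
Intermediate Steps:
y(Y, U) = 4*U + 4*Y (y(Y, U) = 4*Y + 4*U = 4*U + 4*Y)
V(v) = (-5 + v)/(8 + v) (V(v) = (v - 5)/(v + (4*4 + 4*(-2))) = (-5 + v)/(v + (16 - 8)) = (-5 + v)/(v + 8) = (-5 + v)/(8 + v))
V(4 - K(-5, -2))*1 = ((-5 + (4 - 1*(-5)))/(8 + (4 - 1*(-5))))*1 = ((-5 + (4 + 5))/(8 + (4 + 5)))*1 = ((-5 + 9)/(8 + 9))*1 = (4/17)*1 = 4/17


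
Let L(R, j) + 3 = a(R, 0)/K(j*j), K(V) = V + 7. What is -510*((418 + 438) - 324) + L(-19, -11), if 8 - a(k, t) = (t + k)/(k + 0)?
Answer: -34729337/128 ≈ -2.7132e+5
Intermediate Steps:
a(k, t) = 8 - (k + t)/k (a(k, t) = 8 - (t + k)/(k + 0) = 8 - (k + t)/k)
K(V) = 7 + V
L(R, j) = -3 + 7/(7 + j²) (L(R, j) = -3 + (7 - 1*0/R)/(7 + j*j) = -3 + (7 + 0)/(7 + j²) = -3 + 7/(7 + j²))
-510*((418 + 438) - 324) + L(-19, -11) = -510*((418 + 438) - 324) + (-14 - 3*(-11)²)/(7 + (-11)²) = -510*(856 - 324) + (-14 - 3*121)/(7 + 121) = -510*532 + (-14 - 363)/128 = -271320 + (1/128)*(-377) = -271320 - 377/128 = -34729337/128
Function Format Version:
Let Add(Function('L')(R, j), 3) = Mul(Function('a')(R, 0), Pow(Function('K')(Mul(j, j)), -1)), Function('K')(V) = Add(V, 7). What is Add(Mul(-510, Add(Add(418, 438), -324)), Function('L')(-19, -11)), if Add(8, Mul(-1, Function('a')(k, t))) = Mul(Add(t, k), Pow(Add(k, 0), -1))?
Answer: Rational(-34729337, 128) ≈ -2.7132e+5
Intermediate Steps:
Function('a')(k, t) = Add(8, Mul(-1, Pow(k, -1), Add(k, t))) (Function('a')(k, t) = Add(8, Mul(-1, Mul(Add(t, k), Pow(Add(k, 0), -1)))) = Add(8, Mul(-1, Mul(Add(k, t), Pow(k, -1)))) = Add(8, Mul(-1, Mul(Pow(k, -1), Add(k, t)))) = Add(8, Mul(-1, Pow(k, -1), Add(k, t))))
Function('K')(V) = Add(7, V)
Function('L')(R, j) = Add(-3, Mul(7, Pow(Add(7, Pow(j, 2)), -1))) (Function('L')(R, j) = Add(-3, Mul(Add(7, Mul(-1, 0, Pow(R, -1))), Pow(Add(7, Mul(j, j)), -1))) = Add(-3, Mul(Add(7, 0), Pow(Add(7, Pow(j, 2)), -1))) = Add(-3, Mul(7, Pow(Add(7, Pow(j, 2)), -1))))
Add(Mul(-510, Add(Add(418, 438), -324)), Function('L')(-19, -11)) = Add(Mul(-510, Add(Add(418, 438), -324)), Mul(Pow(Add(7, Pow(-11, 2)), -1), Add(-14, Mul(-3, Pow(-11, 2))))) = Add(Mul(-510, Add(856, -324)), Mul(Pow(Add(7, 121), -1), Add(-14, Mul(-3, 121)))) = Add(Mul(-510, 532), Mul(Pow(128, -1), Add(-14, -363))) = Add(-271320, Mul(Rational(1, 128), -377)) = Add(-271320, Rational(-377, 128)) = Rational(-34729337, 128)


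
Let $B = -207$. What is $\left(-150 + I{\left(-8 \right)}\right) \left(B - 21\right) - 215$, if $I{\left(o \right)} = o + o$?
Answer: $37633$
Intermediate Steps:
$I{\left(o \right)} = 2 o$
$\left(-150 + I{\left(-8 \right)}\right) \left(B - 21\right) - 215 = \left(-150 + 2 \left(-8\right)\right) \left(-207 - 21\right) - 215 = \left(-150 - 16\right) \left(-228\right) - 215 = \left(-166\right) \left(-228\right) - 215 = 37848 - 215 = 37633$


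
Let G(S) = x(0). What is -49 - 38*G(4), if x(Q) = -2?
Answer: 27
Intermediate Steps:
G(S) = -2
-49 - 38*G(4) = -49 - 38*(-2) = -49 + 76 = 27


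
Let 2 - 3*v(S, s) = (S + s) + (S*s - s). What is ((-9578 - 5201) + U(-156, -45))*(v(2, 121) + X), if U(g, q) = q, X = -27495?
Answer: 1226345048/3 ≈ 4.0878e+8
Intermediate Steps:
v(S, s) = 2/3 - S/3 - S*s/3 (v(S, s) = 2/3 - ((S + s) + (S*s - s))/3 = 2/3 - ((S + s) + (-s + S*s))/3 = 2/3 - (S + S*s)/3 = 2/3 + (-S/3 - S*s/3) = 2/3 - S/3 - S*s/3)
((-9578 - 5201) + U(-156, -45))*(v(2, 121) + X) = ((-9578 - 5201) - 45)*((2/3 - 1/3*2 - 1/3*2*121) - 27495) = (-14779 - 45)*((2/3 - 2/3 - 242/3) - 27495) = -14824*(-242/3 - 27495) = -14824*(-82727/3) = 1226345048/3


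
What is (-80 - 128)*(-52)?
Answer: 10816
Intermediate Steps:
(-80 - 128)*(-52) = -208*(-52) = 10816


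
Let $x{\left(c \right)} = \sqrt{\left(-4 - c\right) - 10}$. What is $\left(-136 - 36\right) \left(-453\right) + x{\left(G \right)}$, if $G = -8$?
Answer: $77916 + i \sqrt{6} \approx 77916.0 + 2.4495 i$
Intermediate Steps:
$x{\left(c \right)} = \sqrt{-14 - c}$
$\left(-136 - 36\right) \left(-453\right) + x{\left(G \right)} = \left(-136 - 36\right) \left(-453\right) + \sqrt{-14 - -8} = \left(-136 - 36\right) \left(-453\right) + \sqrt{-14 + 8} = \left(-172\right) \left(-453\right) + \sqrt{-6} = 77916 + i \sqrt{6}$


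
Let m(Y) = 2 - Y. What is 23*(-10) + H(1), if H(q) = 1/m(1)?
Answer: -229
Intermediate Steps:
H(q) = 1 (H(q) = 1/(2 - 1*1) = 1/(2 - 1) = 1/1 = 1)
23*(-10) + H(1) = 23*(-10) + 1 = -230 + 1 = -229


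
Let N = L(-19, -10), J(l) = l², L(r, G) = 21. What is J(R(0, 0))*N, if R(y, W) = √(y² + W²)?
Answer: 0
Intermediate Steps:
R(y, W) = √(W² + y²)
N = 21
J(R(0, 0))*N = (√(0² + 0²))²*21 = (√(0 + 0))²*21 = (√0)²*21 = 0²*21 = 0*21 = 0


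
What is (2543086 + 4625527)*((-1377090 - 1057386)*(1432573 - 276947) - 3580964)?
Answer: -20167798336115142220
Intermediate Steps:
(2543086 + 4625527)*((-1377090 - 1057386)*(1432573 - 276947) - 3580964) = 7168613*(-2434476*1155626 - 3580964) = 7168613*(-2813343761976 - 3580964) = 7168613*(-2813347342940) = -20167798336115142220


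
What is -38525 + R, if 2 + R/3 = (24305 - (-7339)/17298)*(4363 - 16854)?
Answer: -5251878615185/5766 ≈ -9.1084e+8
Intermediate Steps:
R = -5251656480035/5766 (R = -6 + 3*((24305 - (-7339)/17298)*(4363 - 16854)) = -6 + 3*((24305 - (-7339)/17298)*(-12491)) = -6 + 3*((24305 - 1*(-7339/17298))*(-12491)) = -6 + 3*((24305 + 7339/17298)*(-12491)) = -6 + 3*((420435229/17298)*(-12491)) = -6 + 3*(-5251656445439/17298) = -6 - 5251656445439/5766 = -5251656480035/5766 ≈ -9.1080e+8)
-38525 + R = -38525 - 5251656480035/5766 = -5251878615185/5766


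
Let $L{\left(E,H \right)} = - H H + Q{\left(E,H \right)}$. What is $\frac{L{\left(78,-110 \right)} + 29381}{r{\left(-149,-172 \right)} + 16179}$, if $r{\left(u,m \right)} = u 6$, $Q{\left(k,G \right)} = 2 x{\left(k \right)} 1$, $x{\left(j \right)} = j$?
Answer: $\frac{17437}{15285} \approx 1.1408$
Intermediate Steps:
$Q{\left(k,G \right)} = 2 k$ ($Q{\left(k,G \right)} = 2 k 1 = 2 k$)
$r{\left(u,m \right)} = 6 u$
$L{\left(E,H \right)} = - H^{2} + 2 E$ ($L{\left(E,H \right)} = - H H + 2 E = - H^{2} + 2 E$)
$\frac{L{\left(78,-110 \right)} + 29381}{r{\left(-149,-172 \right)} + 16179} = \frac{\left(- \left(-110\right)^{2} + 2 \cdot 78\right) + 29381}{6 \left(-149\right) + 16179} = \frac{\left(\left(-1\right) 12100 + 156\right) + 29381}{-894 + 16179} = \frac{\left(-12100 + 156\right) + 29381}{15285} = \left(-11944 + 29381\right) \frac{1}{15285} = 17437 \cdot \frac{1}{15285} = \frac{17437}{15285}$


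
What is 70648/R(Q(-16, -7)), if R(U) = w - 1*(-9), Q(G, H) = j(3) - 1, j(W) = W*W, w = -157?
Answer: -17662/37 ≈ -477.35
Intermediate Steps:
j(W) = W²
Q(G, H) = 8 (Q(G, H) = 3² - 1 = 9 - 1 = 8)
R(U) = -148 (R(U) = -157 - 1*(-9) = -157 + 9 = -148)
70648/R(Q(-16, -7)) = 70648/(-148) = 70648*(-1/148) = -17662/37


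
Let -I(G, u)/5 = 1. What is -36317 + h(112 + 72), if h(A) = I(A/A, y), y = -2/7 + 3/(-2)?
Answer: -36322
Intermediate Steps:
y = -25/14 (y = -2*1/7 + 3*(-1/2) = -2/7 - 3/2 = -25/14 ≈ -1.7857)
I(G, u) = -5 (I(G, u) = -5*1 = -5)
h(A) = -5
-36317 + h(112 + 72) = -36317 - 5 = -36322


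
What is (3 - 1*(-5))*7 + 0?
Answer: 56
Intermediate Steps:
(3 - 1*(-5))*7 + 0 = (3 + 5)*7 + 0 = 8*7 + 0 = 56 + 0 = 56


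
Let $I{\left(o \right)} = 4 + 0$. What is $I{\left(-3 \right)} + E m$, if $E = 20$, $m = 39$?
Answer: $784$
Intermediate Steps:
$I{\left(o \right)} = 4$
$I{\left(-3 \right)} + E m = 4 + 20 \cdot 39 = 4 + 780 = 784$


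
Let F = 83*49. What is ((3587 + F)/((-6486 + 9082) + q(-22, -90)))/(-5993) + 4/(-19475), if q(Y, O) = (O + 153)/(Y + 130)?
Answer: -2535683348/3636681399325 ≈ -0.00069725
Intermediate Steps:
F = 4067
q(Y, O) = (153 + O)/(130 + Y)
((3587 + F)/((-6486 + 9082) + q(-22, -90)))/(-5993) + 4/(-19475) = ((3587 + 4067)/((-6486 + 9082) + (153 - 90)/(130 - 22)))/(-5993) + 4/(-19475) = (7654/(2596 + 63/108))*(-1/5993) + 4*(-1/19475) = (7654/(2596 + (1/108)*63))*(-1/5993) - 4/19475 = (7654/(2596 + 7/12))*(-1/5993) - 4/19475 = (7654/(31159/12))*(-1/5993) - 4/19475 = (7654*(12/31159))*(-1/5993) - 4/19475 = (91848/31159)*(-1/5993) - 4/19475 = -91848/186735887 - 4/19475 = -2535683348/3636681399325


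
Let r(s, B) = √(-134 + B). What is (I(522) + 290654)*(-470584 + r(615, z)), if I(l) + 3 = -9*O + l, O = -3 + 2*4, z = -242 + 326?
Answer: -137000178752 + 1455640*I*√2 ≈ -1.37e+11 + 2.0586e+6*I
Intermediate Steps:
z = 84
O = 5 (O = -3 + 8 = 5)
I(l) = -48 + l (I(l) = -3 + (-9*5 + l) = -3 + (-45 + l) = -48 + l)
(I(522) + 290654)*(-470584 + r(615, z)) = ((-48 + 522) + 290654)*(-470584 + √(-134 + 84)) = (474 + 290654)*(-470584 + √(-50)) = 291128*(-470584 + 5*I*√2) = -137000178752 + 1455640*I*√2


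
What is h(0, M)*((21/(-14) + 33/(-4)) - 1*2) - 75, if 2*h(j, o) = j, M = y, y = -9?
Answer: -75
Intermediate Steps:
M = -9
h(j, o) = j/2
h(0, M)*((21/(-14) + 33/(-4)) - 1*2) - 75 = ((½)*0)*((21/(-14) + 33/(-4)) - 1*2) - 75 = 0*((21*(-1/14) + 33*(-¼)) - 2) - 75 = 0*((-3/2 - 33/4) - 2) - 75 = 0*(-39/4 - 2) - 75 = 0*(-47/4) - 75 = 0 - 75 = -75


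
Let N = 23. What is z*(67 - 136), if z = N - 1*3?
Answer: -1380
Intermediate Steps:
z = 20 (z = 23 - 1*3 = 23 - 3 = 20)
z*(67 - 136) = 20*(67 - 136) = 20*(-69) = -1380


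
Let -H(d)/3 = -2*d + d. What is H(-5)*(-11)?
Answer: 165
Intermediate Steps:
H(d) = 3*d (H(d) = -3*(-2*d + d) = -(-3)*d = 3*d)
H(-5)*(-11) = (3*(-5))*(-11) = -15*(-11) = 165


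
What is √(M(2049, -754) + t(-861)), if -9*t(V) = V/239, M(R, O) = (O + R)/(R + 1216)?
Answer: √174692347914/468201 ≈ 0.89270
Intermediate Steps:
M(R, O) = (O + R)/(1216 + R)
t(V) = -V/2151 (t(V) = -V/(9*239) = -V/2151)
√(M(2049, -754) + t(-861)) = √((-754 + 2049)/(1216 + 2049) - 1/2151*(-861)) = √(1295/3265 + 287/717) = √((1/3265)*1295 + 287/717) = √(259/653 + 287/717) = √(373114/468201) = √174692347914/468201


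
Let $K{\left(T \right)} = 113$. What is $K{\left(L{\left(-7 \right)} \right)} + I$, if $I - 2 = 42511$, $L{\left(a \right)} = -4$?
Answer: $42626$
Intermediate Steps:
$I = 42513$ ($I = 2 + 42511 = 42513$)
$K{\left(L{\left(-7 \right)} \right)} + I = 113 + 42513 = 42626$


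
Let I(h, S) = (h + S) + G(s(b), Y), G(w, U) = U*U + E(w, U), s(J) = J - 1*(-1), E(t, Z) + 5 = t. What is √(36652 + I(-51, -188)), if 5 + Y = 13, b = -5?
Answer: 6*√1013 ≈ 190.97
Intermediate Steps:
Y = 8 (Y = -5 + 13 = 8)
E(t, Z) = -5 + t
s(J) = 1 + J (s(J) = J + 1 = 1 + J)
G(w, U) = -5 + w + U² (G(w, U) = U*U + (-5 + w) = U² + (-5 + w) = -5 + w + U²)
I(h, S) = 55 + S + h (I(h, S) = (h + S) + (-5 + (1 - 5) + 8²) = (S + h) + (-5 - 4 + 64) = (S + h) + 55 = 55 + S + h)
√(36652 + I(-51, -188)) = √(36652 + (55 - 188 - 51)) = √(36652 - 184) = √36468 = 6*√1013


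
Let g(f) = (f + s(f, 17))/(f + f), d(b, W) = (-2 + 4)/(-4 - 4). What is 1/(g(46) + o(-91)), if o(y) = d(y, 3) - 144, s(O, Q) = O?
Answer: -4/573 ≈ -0.0069808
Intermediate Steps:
d(b, W) = -¼ (d(b, W) = 2/(-8) = 2*(-⅛) = -¼)
o(y) = -577/4 (o(y) = -¼ - 144 = -577/4)
g(f) = 1 (g(f) = (f + f)/(f + f) = (2*f)/((2*f)) = (2*f)*(1/(2*f)) = 1)
1/(g(46) + o(-91)) = 1/(1 - 577/4) = 1/(-573/4) = -4/573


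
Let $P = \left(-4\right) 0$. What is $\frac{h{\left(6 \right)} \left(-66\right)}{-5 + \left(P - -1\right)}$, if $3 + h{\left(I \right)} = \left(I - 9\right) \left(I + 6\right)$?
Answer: $- \frac{1287}{2} \approx -643.5$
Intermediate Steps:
$P = 0$
$h{\left(I \right)} = -3 + \left(-9 + I\right) \left(6 + I\right)$ ($h{\left(I \right)} = -3 + \left(I - 9\right) \left(I + 6\right) = -3 + \left(-9 + I\right) \left(6 + I\right)$)
$\frac{h{\left(6 \right)} \left(-66\right)}{-5 + \left(P - -1\right)} = \frac{\left(-57 + 6^{2} - 18\right) \left(-66\right)}{-5 + \left(0 - -1\right)} = \frac{\left(-57 + 36 - 18\right) \left(-66\right)}{-5 + \left(0 + 1\right)} = \frac{\left(-39\right) \left(-66\right)}{-5 + 1} = \frac{2574}{-4} = 2574 \left(- \frac{1}{4}\right) = - \frac{1287}{2}$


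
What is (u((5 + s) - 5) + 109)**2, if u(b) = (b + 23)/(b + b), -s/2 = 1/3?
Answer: 136161/16 ≈ 8510.1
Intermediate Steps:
s = -2/3 ≈ -0.66667
u(b) = (23 + b)/(2*b) (u(b) = (23 + b)/((2*b)) = (23 + b)*(1/(2*b)) = (23 + b)/(2*b))
(u((5 + s) - 5) + 109)**2 = ((23 + ((5 - 2/3) - 5))/(2*((5 - 2/3) - 5)) + 109)**2 = ((23 + (13/3 - 5))/(2*(13/3 - 5)) + 109)**2 = ((23 - 2/3)/(2*(-2/3)) + 109)**2 = ((1/2)*(-3/2)*(67/3) + 109)**2 = (-67/4 + 109)**2 = (369/4)**2 = 136161/16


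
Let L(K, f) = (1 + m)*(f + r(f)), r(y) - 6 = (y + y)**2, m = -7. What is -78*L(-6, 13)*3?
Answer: 975780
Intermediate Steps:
r(y) = 6 + 4*y**2 (r(y) = 6 + (y + y)**2 = 6 + (2*y)**2 = 6 + 4*y**2)
L(K, f) = -36 - 24*f**2 - 6*f (L(K, f) = (1 - 7)*(f + (6 + 4*f**2)) = -6*(6 + f + 4*f**2) = -36 - 24*f**2 - 6*f)
-78*L(-6, 13)*3 = -78*(-36 - 24*13**2 - 6*13)*3 = -78*(-36 - 24*169 - 78)*3 = -78*(-36 - 4056 - 78)*3 = -(-325260)*3 = -78*(-12510) = 975780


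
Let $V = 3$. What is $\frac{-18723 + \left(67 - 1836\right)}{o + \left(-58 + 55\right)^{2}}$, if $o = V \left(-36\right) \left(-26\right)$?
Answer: $- \frac{20492}{2817} \approx -7.2744$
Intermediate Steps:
$o = 2808$ ($o = 3 \left(-36\right) \left(-26\right) = \left(-108\right) \left(-26\right) = 2808$)
$\frac{-18723 + \left(67 - 1836\right)}{o + \left(-58 + 55\right)^{2}} = \frac{-18723 + \left(67 - 1836\right)}{2808 + \left(-58 + 55\right)^{2}} = \frac{-18723 + \left(67 - 1836\right)}{2808 + \left(-3\right)^{2}} = \frac{-18723 - 1769}{2808 + 9} = - \frac{20492}{2817}$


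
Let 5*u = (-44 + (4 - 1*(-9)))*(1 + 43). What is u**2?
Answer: 1860496/25 ≈ 74420.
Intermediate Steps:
u = -1364/5 (u = ((-44 + (4 - 1*(-9)))*(1 + 43))/5 = ((-44 + (4 + 9))*44)/5 = ((-44 + 13)*44)/5 = (-31*44)/5 = (1/5)*(-1364) = -1364/5 ≈ -272.80)
u**2 = (-1364/5)**2 = 1860496/25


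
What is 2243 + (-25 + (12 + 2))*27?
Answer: 1946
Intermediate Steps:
2243 + (-25 + (12 + 2))*27 = 2243 + (-25 + 14)*27 = 2243 - 11*27 = 2243 - 297 = 1946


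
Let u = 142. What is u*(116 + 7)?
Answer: 17466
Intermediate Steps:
u*(116 + 7) = 142*(116 + 7) = 142*123 = 17466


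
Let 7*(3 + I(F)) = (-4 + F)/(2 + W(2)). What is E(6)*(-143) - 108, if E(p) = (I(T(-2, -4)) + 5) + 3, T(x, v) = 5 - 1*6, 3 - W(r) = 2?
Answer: -16568/21 ≈ -788.95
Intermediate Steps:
W(r) = 1 (W(r) = 3 - 1*2 = 3 - 2 = 1)
T(x, v) = -1 (T(x, v) = 5 - 6 = -1)
I(F) = -67/21 + F/21 (I(F) = -3 + ((-4 + F)/(2 + 1))/7 = -3 + ((-4 + F)/3)/7 = -3 + ((-4 + F)*(1/3))/7 = -3 + (-4/3 + F/3)/7 = -3 + (-4/21 + F/21) = -67/21 + F/21)
E(p) = 100/21 (E(p) = ((-67/21 + (1/21)*(-1)) + 5) + 3 = ((-67/21 - 1/21) + 5) + 3 = (-68/21 + 5) + 3 = 37/21 + 3 = 100/21)
E(6)*(-143) - 108 = (100/21)*(-143) - 108 = -14300/21 - 108 = -16568/21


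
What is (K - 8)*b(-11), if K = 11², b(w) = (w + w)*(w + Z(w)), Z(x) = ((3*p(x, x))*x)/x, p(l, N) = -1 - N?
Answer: -47234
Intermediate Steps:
Z(x) = -3 - 3*x (Z(x) = ((3*(-1 - x))*x)/x = ((-3 - 3*x)*x)/x = (x*(-3 - 3*x))/x = -3 - 3*x)
b(w) = 2*w*(-3 - 2*w) (b(w) = (w + w)*(w + (-3 - 3*w)) = (2*w)*(-3 - 2*w) = 2*w*(-3 - 2*w))
K = 121
(K - 8)*b(-11) = (121 - 8)*(2*(-11)*(-3 - 2*(-11))) = 113*(2*(-11)*(-3 + 22)) = 113*(2*(-11)*19) = 113*(-418) = -47234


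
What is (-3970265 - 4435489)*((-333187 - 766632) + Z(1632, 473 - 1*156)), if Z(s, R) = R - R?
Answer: 9244807958526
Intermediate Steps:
Z(s, R) = 0
(-3970265 - 4435489)*((-333187 - 766632) + Z(1632, 473 - 1*156)) = (-3970265 - 4435489)*((-333187 - 766632) + 0) = -8405754*(-1099819 + 0) = -8405754*(-1099819) = 9244807958526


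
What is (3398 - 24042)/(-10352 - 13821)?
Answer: 20644/24173 ≈ 0.85401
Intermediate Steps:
(3398 - 24042)/(-10352 - 13821) = -20644/(-24173) = -20644*(-1/24173) = 20644/24173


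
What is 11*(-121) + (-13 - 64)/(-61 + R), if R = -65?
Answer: -23947/18 ≈ -1330.4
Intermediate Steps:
11*(-121) + (-13 - 64)/(-61 + R) = 11*(-121) + (-13 - 64)/(-61 - 65) = -1331 - 77/(-126) = -1331 - 77*(-1/126) = -1331 + 11/18 = -23947/18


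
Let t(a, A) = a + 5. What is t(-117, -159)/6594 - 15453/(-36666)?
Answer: 86235/213206 ≈ 0.40447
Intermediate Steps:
t(a, A) = 5 + a
t(-117, -159)/6594 - 15453/(-36666) = (5 - 117)/6594 - 15453/(-36666) = -112*1/6594 - 15453*(-1/36666) = -8/471 + 1717/4074 = 86235/213206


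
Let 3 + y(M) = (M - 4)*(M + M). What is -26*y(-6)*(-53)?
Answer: 161226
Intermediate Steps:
y(M) = -3 + 2*M*(-4 + M) (y(M) = -3 + (M - 4)*(M + M) = -3 + (-4 + M)*(2*M) = -3 + 2*M*(-4 + M))
-26*y(-6)*(-53) = -26*(-3 - 8*(-6) + 2*(-6)**2)*(-53) = -26*(-3 + 48 + 2*36)*(-53) = -26*(-3 + 48 + 72)*(-53) = -26*117*(-53) = -3042*(-53) = 161226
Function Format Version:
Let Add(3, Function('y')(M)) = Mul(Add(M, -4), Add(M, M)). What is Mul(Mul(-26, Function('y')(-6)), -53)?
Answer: 161226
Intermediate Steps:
Function('y')(M) = Add(-3, Mul(2, M, Add(-4, M))) (Function('y')(M) = Add(-3, Mul(Add(M, -4), Add(M, M))) = Add(-3, Mul(Add(-4, M), Mul(2, M))) = Add(-3, Mul(2, M, Add(-4, M))))
Mul(Mul(-26, Function('y')(-6)), -53) = Mul(Mul(-26, Add(-3, Mul(-8, -6), Mul(2, Pow(-6, 2)))), -53) = Mul(Mul(-26, Add(-3, 48, Mul(2, 36))), -53) = Mul(Mul(-26, Add(-3, 48, 72)), -53) = Mul(Mul(-26, 117), -53) = Mul(-3042, -53) = 161226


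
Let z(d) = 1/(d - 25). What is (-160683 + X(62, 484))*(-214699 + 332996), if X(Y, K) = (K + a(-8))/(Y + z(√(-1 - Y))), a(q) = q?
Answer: -50209456044208891/2641573 + 168928116*I*√7/2641573 ≈ -1.9007e+10 + 169.2*I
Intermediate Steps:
z(d) = 1/(-25 + d)
X(Y, K) = (-8 + K)/(Y + 1/(-25 + √(-1 - Y))) (X(Y, K) = (K - 8)/(Y + 1/(-25 + √(-1 - Y))) = (-8 + K)/(Y + 1/(-25 + √(-1 - Y))))
(-160683 + X(62, 484))*(-214699 + 332996) = (-160683 + (-25 + √(-1 - 1*62))*(-8 + 484)/(1 + 62*(-25 + √(-1 - 1*62))))*(-214699 + 332996) = (-160683 + (-25 + √(-1 - 62))*476/(1 + 62*(-25 + √(-1 - 62))))*118297 = (-160683 + (-25 + √(-63))*476/(1 + 62*(-25 + √(-63))))*118297 = (-160683 + (-25 + 3*I*√7)*476/(1 + 62*(-25 + 3*I*√7)))*118297 = (-160683 + (-25 + 3*I*√7)*476/(1 + (-1550 + 186*I*√7)))*118297 = (-160683 + (-25 + 3*I*√7)*476/(-1549 + 186*I*√7))*118297 = (-160683 + 476*(-25 + 3*I*√7)/(-1549 + 186*I*√7))*118297 = -19008316851 + 56309372*(-25 + 3*I*√7)/(-1549 + 186*I*√7)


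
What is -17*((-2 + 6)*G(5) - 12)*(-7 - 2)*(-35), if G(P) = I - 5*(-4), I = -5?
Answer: -257040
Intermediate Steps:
G(P) = 15 (G(P) = -5 - 5*(-4) = -5 + 20 = 15)
-17*((-2 + 6)*G(5) - 12)*(-7 - 2)*(-35) = -17*((-2 + 6)*15 - 12)*(-7 - 2)*(-35) = -17*(4*15 - 12)*(-9)*(-35) = -17*(60 - 12)*(-9)*(-35) = -816*(-9)*(-35) = -17*(-432)*(-35) = 7344*(-35) = -257040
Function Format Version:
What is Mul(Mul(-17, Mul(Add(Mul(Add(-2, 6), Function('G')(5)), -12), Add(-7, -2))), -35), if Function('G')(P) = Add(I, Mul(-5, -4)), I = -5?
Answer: -257040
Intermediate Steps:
Function('G')(P) = 15 (Function('G')(P) = Add(-5, Mul(-5, -4)) = Add(-5, 20) = 15)
Mul(Mul(-17, Mul(Add(Mul(Add(-2, 6), Function('G')(5)), -12), Add(-7, -2))), -35) = Mul(Mul(-17, Mul(Add(Mul(Add(-2, 6), 15), -12), Add(-7, -2))), -35) = Mul(Mul(-17, Mul(Add(Mul(4, 15), -12), -9)), -35) = Mul(Mul(-17, Mul(Add(60, -12), -9)), -35) = Mul(Mul(-17, Mul(48, -9)), -35) = Mul(Mul(-17, -432), -35) = Mul(7344, -35) = -257040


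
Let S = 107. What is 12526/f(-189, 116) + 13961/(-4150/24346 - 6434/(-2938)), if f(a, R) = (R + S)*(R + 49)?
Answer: 9186416620300831/1328754506970 ≈ 6913.6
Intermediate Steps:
f(a, R) = (49 + R)*(107 + R) (f(a, R) = (R + 107)*(R + 49) = (107 + R)*(49 + R) = (49 + R)*(107 + R))
12526/f(-189, 116) + 13961/(-4150/24346 - 6434/(-2938)) = 12526/(5243 + 116² + 156*116) + 13961/(-4150/24346 - 6434/(-2938)) = 12526/(5243 + 13456 + 18096) + 13961/(-4150*1/24346 - 6434*(-1/2938)) = 12526/36795 + 13961/(-2075/12173 + 3217/1469) = 12526*(1/36795) + 13961/(36112366/17882137) = 12526/36795 + 13961*(17882137/36112366) = 12526/36795 + 249652514657/36112366 = 9186416620300831/1328754506970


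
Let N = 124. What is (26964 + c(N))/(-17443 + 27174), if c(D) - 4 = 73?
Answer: 27041/9731 ≈ 2.7789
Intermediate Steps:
c(D) = 77 (c(D) = 4 + 73 = 77)
(26964 + c(N))/(-17443 + 27174) = (26964 + 77)/(-17443 + 27174) = 27041/9731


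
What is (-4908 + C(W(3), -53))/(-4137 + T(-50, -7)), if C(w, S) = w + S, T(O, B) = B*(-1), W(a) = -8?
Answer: 4969/4130 ≈ 1.2031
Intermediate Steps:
T(O, B) = -B
C(w, S) = S + w
(-4908 + C(W(3), -53))/(-4137 + T(-50, -7)) = (-4908 + (-53 - 8))/(-4137 - 1*(-7)) = (-4908 - 61)/(-4137 + 7) = -4969/(-4130) = -4969*(-1/4130) = 4969/4130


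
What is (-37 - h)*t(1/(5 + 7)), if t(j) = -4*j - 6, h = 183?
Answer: 4180/3 ≈ 1393.3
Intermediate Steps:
t(j) = -6 - 4*j
(-37 - h)*t(1/(5 + 7)) = (-37 - 1*183)*(-6 - 4/(5 + 7)) = (-37 - 183)*(-6 - 4/12) = -220*(-6 - 4*1/12) = -220*(-6 - 1/3) = -220*(-19/3) = 4180/3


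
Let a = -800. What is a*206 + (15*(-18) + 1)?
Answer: -165069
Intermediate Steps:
a*206 + (15*(-18) + 1) = -800*206 + (15*(-18) + 1) = -164800 + (-270 + 1) = -164800 - 269 = -165069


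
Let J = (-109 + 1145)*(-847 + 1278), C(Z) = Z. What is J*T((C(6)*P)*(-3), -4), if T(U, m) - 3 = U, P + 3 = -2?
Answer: 41525988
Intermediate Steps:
P = -5 (P = -3 - 2 = -5)
J = 446516 (J = 1036*431 = 446516)
T(U, m) = 3 + U
J*T((C(6)*P)*(-3), -4) = 446516*(3 + (6*(-5))*(-3)) = 446516*(3 - 30*(-3)) = 446516*(3 + 90) = 446516*93 = 41525988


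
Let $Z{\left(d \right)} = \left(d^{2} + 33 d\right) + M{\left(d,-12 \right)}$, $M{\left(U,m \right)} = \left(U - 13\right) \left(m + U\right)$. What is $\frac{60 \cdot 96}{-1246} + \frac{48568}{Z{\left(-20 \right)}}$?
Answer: $\frac{6991346}{123977} \approx 56.392$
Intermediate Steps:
$M{\left(U,m \right)} = \left(-13 + U\right) \left(U + m\right)$
$Z{\left(d \right)} = 156 + 2 d^{2} + 8 d$ ($Z{\left(d \right)} = \left(d^{2} + 33 d\right) + \left(d^{2} - 13 d - -156 + d \left(-12\right)\right) = \left(d^{2} + 33 d\right) + \left(d^{2} - 13 d + 156 - 12 d\right) = \left(d^{2} + 33 d\right) + \left(156 + d^{2} - 25 d\right) = 156 + 2 d^{2} + 8 d$)
$\frac{60 \cdot 96}{-1246} + \frac{48568}{Z{\left(-20 \right)}} = \frac{60 \cdot 96}{-1246} + \frac{48568}{156 + 2 \left(-20\right)^{2} + 8 \left(-20\right)} = 5760 \left(- \frac{1}{1246}\right) + \frac{48568}{156 + 2 \cdot 400 - 160} = - \frac{2880}{623} + \frac{48568}{156 + 800 - 160} = - \frac{2880}{623} + \frac{48568}{796} = - \frac{2880}{623} + 48568 \cdot \frac{1}{796} = - \frac{2880}{623} + \frac{12142}{199} = \frac{6991346}{123977}$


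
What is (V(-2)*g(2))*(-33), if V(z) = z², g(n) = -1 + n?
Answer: -132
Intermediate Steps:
(V(-2)*g(2))*(-33) = ((-2)²*(-1 + 2))*(-33) = (4*1)*(-33) = 4*(-33) = -132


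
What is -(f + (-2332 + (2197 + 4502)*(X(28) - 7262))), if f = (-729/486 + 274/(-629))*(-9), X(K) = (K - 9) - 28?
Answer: 61278115423/1258 ≈ 4.8711e+7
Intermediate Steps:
X(K) = -37 + K (X(K) = (-9 + K) - 28 = -37 + K)
f = 21915/1258 (f = (-729*1/486 + 274*(-1/629))*(-9) = (-3/2 - 274/629)*(-9) = -2435/1258*(-9) = 21915/1258 ≈ 17.421)
-(f + (-2332 + (2197 + 4502)*(X(28) - 7262))) = -(21915/1258 + (-2332 + (2197 + 4502)*((-37 + 28) - 7262))) = -(21915/1258 + (-2332 + 6699*(-9 - 7262))) = -(21915/1258 + (-2332 + 6699*(-7271))) = -(21915/1258 + (-2332 - 48708429)) = -(21915/1258 - 48710761) = -1*(-61278115423/1258) = 61278115423/1258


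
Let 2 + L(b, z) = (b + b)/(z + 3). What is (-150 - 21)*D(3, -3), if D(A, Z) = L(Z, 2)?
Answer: 2736/5 ≈ 547.20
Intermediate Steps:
L(b, z) = -2 + 2*b/(3 + z) (L(b, z) = -2 + (b + b)/(z + 3) = -2 + (2*b)/(3 + z) = -2 + 2*b/(3 + z))
D(A, Z) = -2 + 2*Z/5 (D(A, Z) = 2*(-3 + Z - 1*2)/(3 + 2) = 2*(-3 + Z - 2)/5 = 2*(⅕)*(-5 + Z) = -2 + 2*Z/5)
(-150 - 21)*D(3, -3) = (-150 - 21)*(-2 + (⅖)*(-3)) = -171*(-2 - 6/5) = -171*(-16/5) = 2736/5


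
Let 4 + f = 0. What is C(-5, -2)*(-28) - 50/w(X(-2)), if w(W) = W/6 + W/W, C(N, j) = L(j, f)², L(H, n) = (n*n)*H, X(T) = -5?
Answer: -28972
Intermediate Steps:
f = -4 (f = -4 + 0 = -4)
L(H, n) = H*n² (L(H, n) = n²*H = H*n²)
C(N, j) = 256*j² (C(N, j) = (j*(-4)²)² = (j*16)² = (16*j)² = 256*j²)
w(W) = 1 + W/6 (w(W) = W*(⅙) + 1 = W/6 + 1 = 1 + W/6)
C(-5, -2)*(-28) - 50/w(X(-2)) = (256*(-2)²)*(-28) - 50/(1 + (⅙)*(-5)) = (256*4)*(-28) - 50/(1 - ⅚) = 1024*(-28) - 50/⅙ = -28672 - 50*6 = -28672 - 300 = -28972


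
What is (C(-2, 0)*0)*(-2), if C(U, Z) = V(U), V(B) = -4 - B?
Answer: 0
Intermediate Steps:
C(U, Z) = -4 - U
(C(-2, 0)*0)*(-2) = ((-4 - 1*(-2))*0)*(-2) = ((-4 + 2)*0)*(-2) = -2*0*(-2) = 0*(-2) = 0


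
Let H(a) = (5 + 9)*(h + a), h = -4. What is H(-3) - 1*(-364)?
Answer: 266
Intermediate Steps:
H(a) = -56 + 14*a (H(a) = (5 + 9)*(-4 + a) = 14*(-4 + a) = -56 + 14*a)
H(-3) - 1*(-364) = (-56 + 14*(-3)) - 1*(-364) = (-56 - 42) + 364 = -98 + 364 = 266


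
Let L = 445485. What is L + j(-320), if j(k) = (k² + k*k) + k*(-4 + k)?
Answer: 753965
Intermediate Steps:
j(k) = 2*k² + k*(-4 + k) (j(k) = (k² + k²) + k*(-4 + k) = 2*k² + k*(-4 + k))
L + j(-320) = 445485 - 320*(-4 + 3*(-320)) = 445485 - 320*(-4 - 960) = 445485 - 320*(-964) = 445485 + 308480 = 753965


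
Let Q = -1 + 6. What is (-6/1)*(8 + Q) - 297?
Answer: -375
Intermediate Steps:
Q = 5
(-6/1)*(8 + Q) - 297 = (-6/1)*(8 + 5) - 297 = -6*1*13 - 297 = -6*13 - 297 = -78 - 297 = -375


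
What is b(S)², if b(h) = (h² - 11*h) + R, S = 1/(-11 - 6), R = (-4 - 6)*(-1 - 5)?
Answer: 307230784/83521 ≈ 3678.5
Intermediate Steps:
R = 60 (R = -10*(-6) = 60)
S = -1/17 (S = 1/(-17) = -1/17 ≈ -0.058824)
b(h) = 60 + h² - 11*h (b(h) = (h² - 11*h) + 60 = 60 + h² - 11*h)
b(S)² = (60 + (-1/17)² - 11*(-1/17))² = (60 + 1/289 + 11/17)² = (17528/289)² = 307230784/83521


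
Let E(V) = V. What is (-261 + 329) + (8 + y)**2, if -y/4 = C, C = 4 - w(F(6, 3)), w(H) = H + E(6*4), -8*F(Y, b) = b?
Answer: 30201/4 ≈ 7550.3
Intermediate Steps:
F(Y, b) = -b/8
w(H) = 24 + H (w(H) = H + 6*4 = H + 24 = 24 + H)
C = -157/8 (C = 4 - (24 - 1/8*3) = 4 - (24 - 3/8) = 4 - 1*189/8 = 4 - 189/8 = -157/8 ≈ -19.625)
y = 157/2 (y = -4*(-157/8) = 157/2 ≈ 78.500)
(-261 + 329) + (8 + y)**2 = (-261 + 329) + (8 + 157/2)**2 = 68 + (173/2)**2 = 68 + 29929/4 = 30201/4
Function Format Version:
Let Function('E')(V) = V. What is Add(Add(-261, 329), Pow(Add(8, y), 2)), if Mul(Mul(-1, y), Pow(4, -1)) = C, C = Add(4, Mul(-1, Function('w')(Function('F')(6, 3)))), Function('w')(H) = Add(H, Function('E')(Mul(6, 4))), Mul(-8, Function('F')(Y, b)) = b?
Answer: Rational(30201, 4) ≈ 7550.3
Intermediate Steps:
Function('F')(Y, b) = Mul(Rational(-1, 8), b)
Function('w')(H) = Add(24, H) (Function('w')(H) = Add(H, Mul(6, 4)) = Add(H, 24) = Add(24, H))
C = Rational(-157, 8) (C = Add(4, Mul(-1, Add(24, Mul(Rational(-1, 8), 3)))) = Add(4, Mul(-1, Add(24, Rational(-3, 8)))) = Add(4, Mul(-1, Rational(189, 8))) = Add(4, Rational(-189, 8)) = Rational(-157, 8) ≈ -19.625)
y = Rational(157, 2) (y = Mul(-4, Rational(-157, 8)) = Rational(157, 2) ≈ 78.500)
Add(Add(-261, 329), Pow(Add(8, y), 2)) = Add(Add(-261, 329), Pow(Add(8, Rational(157, 2)), 2)) = Add(68, Pow(Rational(173, 2), 2)) = Add(68, Rational(29929, 4)) = Rational(30201, 4)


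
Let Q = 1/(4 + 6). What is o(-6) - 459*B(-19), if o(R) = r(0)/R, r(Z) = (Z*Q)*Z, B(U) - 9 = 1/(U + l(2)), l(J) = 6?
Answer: -53244/13 ≈ -4095.7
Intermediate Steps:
Q = 1/10 ≈ 0.10000
B(U) = 9 + 1/(6 + U) (B(U) = 9 + 1/(U + 6) = 9 + 1/(6 + U))
r(Z) = Z**2/10 (r(Z) = (Z*(1/10))*Z = (Z/10)*Z = Z**2/10)
o(R) = 0 (o(R) = ((1/10)*0**2)/R = ((1/10)*0)/R = 0/R = 0)
o(-6) - 459*B(-19) = 0 - 459*(55 + 9*(-19))/(6 - 19) = 0 - 459*(55 - 171)/(-13) = 0 - (-459)*(-116)/13 = 0 - 459*116/13 = 0 - 53244/13 = -53244/13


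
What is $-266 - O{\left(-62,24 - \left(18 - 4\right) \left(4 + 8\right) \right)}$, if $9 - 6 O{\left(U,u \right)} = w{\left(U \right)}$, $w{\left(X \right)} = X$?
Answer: $- \frac{1667}{6} \approx -277.83$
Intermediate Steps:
$O{\left(U,u \right)} = \frac{3}{2} - \frac{U}{6}$
$-266 - O{\left(-62,24 - \left(18 - 4\right) \left(4 + 8\right) \right)} = -266 - \left(\frac{3}{2} - - \frac{31}{3}\right) = -266 - \left(\frac{3}{2} + \frac{31}{3}\right) = -266 - \frac{71}{6} = - \frac{1667}{6}$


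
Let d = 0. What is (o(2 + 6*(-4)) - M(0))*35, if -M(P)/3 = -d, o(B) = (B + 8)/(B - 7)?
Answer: 490/29 ≈ 16.897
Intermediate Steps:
o(B) = (8 + B)/(-7 + B)
M(P) = 0 (M(P) = -(-3)*0 = -3*0 = 0)
(o(2 + 6*(-4)) - M(0))*35 = ((8 + (2 + 6*(-4)))/(-7 + (2 + 6*(-4))) - 1*0)*35 = ((8 + (2 - 24))/(-7 + (2 - 24)) + 0)*35 = ((8 - 22)/(-7 - 22) + 0)*35 = (-14/(-29) + 0)*35 = (-1/29*(-14) + 0)*35 = (14/29 + 0)*35 = (14/29)*35 = 490/29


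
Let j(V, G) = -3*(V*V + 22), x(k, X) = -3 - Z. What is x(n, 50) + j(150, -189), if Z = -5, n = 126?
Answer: -67564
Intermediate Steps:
x(k, X) = 2 (x(k, X) = -3 - 1*(-5) = -3 + 5 = 2)
j(V, G) = -66 - 3*V**2 (j(V, G) = -3*(V**2 + 22) = -3*(22 + V**2) = -66 - 3*V**2)
x(n, 50) + j(150, -189) = 2 + (-66 - 3*150**2) = 2 + (-66 - 3*22500) = 2 + (-66 - 67500) = 2 - 67566 = -67564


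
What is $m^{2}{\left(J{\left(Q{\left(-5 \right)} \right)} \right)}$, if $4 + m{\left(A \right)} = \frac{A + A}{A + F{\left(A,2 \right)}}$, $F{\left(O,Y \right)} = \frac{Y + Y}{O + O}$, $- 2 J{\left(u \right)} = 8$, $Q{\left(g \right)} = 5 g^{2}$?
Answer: $\frac{400}{81} \approx 4.9383$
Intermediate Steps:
$J{\left(u \right)} = -4$ ($J{\left(u \right)} = \left(- \frac{1}{2}\right) 8 = -4$)
$F{\left(O,Y \right)} = \frac{Y}{O}$ ($F{\left(O,Y \right)} = \frac{2 Y}{2 O} = 2 Y \frac{1}{2 O} = \frac{Y}{O}$)
$m{\left(A \right)} = -4 + \frac{2 A}{A + \frac{2}{A}}$ ($m{\left(A \right)} = -4 + \frac{A + A}{A + \frac{2}{A}} = -4 + \frac{2 A}{A + \frac{2}{A}}$)
$m^{2}{\left(J{\left(Q{\left(-5 \right)} \right)} \right)} = \left(\frac{2 \left(-4 - \left(-4\right)^{2}\right)}{2 + \left(-4\right)^{2}}\right)^{2} = \left(\frac{2 \left(-4 - 16\right)}{2 + 16}\right)^{2} = \left(\frac{2 \left(-4 - 16\right)}{18}\right)^{2} = \left(2 \cdot \frac{1}{18} \left(-20\right)\right)^{2} = \left(- \frac{20}{9}\right)^{2} = \frac{400}{81}$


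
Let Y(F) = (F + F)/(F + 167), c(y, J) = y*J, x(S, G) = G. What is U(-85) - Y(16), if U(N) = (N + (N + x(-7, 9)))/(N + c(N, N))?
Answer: -12283/62220 ≈ -0.19741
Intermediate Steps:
c(y, J) = J*y
U(N) = (9 + 2*N)/(N + N²) (U(N) = (N + (N + 9))/(N + N*N) = (N + (9 + N))/(N + N²) = (9 + 2*N)/(N + N²))
Y(F) = 2*F/(167 + F) (Y(F) = (2*F)/(167 + F) = 2*F/(167 + F))
U(-85) - Y(16) = (9 + 2*(-85))/((-85)*(1 - 85)) - 2*16/(167 + 16) = -1/85*(9 - 170)/(-84) - 2*16/183 = -1/85*(-1/84)*(-161) - 2*16/183 = -23/1020 - 1*32/183 = -23/1020 - 32/183 = -12283/62220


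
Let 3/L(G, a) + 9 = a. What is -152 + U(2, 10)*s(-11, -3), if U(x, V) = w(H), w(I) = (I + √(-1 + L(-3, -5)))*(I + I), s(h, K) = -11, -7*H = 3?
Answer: -7646/49 + 33*I*√238/49 ≈ -156.04 + 10.39*I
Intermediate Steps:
H = -3/7 (H = -⅐*3 = -3/7 ≈ -0.42857)
L(G, a) = 3/(-9 + a)
w(I) = 2*I*(I + I*√238/14) (w(I) = (I + √(-1 + 3/(-9 - 5)))*(I + I) = (I + √(-1 + 3/(-14)))*(2*I) = (I + √(-1 + 3*(-1/14)))*(2*I) = (I + √(-1 - 3/14))*(2*I) = (I + √(-17/14))*(2*I) = (I + I*√238/14)*(2*I) = 2*I*(I + I*√238/14))
U(x, V) = 18/49 - 3*I*√238/49 (U(x, V) = (⅐)*(-3/7)*(14*(-3/7) + I*√238) = (⅐)*(-3/7)*(-6 + I*√238) = 18/49 - 3*I*√238/49)
-152 + U(2, 10)*s(-11, -3) = -152 + (18/49 - 3*I*√238/49)*(-11) = -152 + (-198/49 + 33*I*√238/49) = -7646/49 + 33*I*√238/49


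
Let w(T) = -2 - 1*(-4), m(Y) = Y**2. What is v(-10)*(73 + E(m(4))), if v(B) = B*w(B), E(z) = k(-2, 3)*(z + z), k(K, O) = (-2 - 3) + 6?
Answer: -2100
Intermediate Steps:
k(K, O) = 1 (k(K, O) = -5 + 6 = 1)
w(T) = 2 (w(T) = -2 + 4 = 2)
E(z) = 2*z (E(z) = 1*(z + z) = 1*(2*z) = 2*z)
v(B) = 2*B (v(B) = B*2 = 2*B)
v(-10)*(73 + E(m(4))) = (2*(-10))*(73 + 2*4**2) = -20*(73 + 2*16) = -20*(73 + 32) = -20*105 = -2100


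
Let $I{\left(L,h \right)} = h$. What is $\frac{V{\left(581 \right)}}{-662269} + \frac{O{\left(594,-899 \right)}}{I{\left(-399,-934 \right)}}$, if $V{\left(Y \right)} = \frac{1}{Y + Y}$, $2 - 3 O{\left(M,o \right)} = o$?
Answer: $- \frac{173342619895}{539074382889} \approx -0.32156$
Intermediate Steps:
$O{\left(M,o \right)} = \frac{2}{3} - \frac{o}{3}$
$V{\left(Y \right)} = \frac{1}{2 Y}$
$\frac{V{\left(581 \right)}}{-662269} + \frac{O{\left(594,-899 \right)}}{I{\left(-399,-934 \right)}} = \frac{\frac{1}{2} \cdot \frac{1}{581}}{-662269} + \frac{\frac{2}{3} - - \frac{899}{3}}{-934} = \frac{1}{2} \cdot \frac{1}{581} \left(- \frac{1}{662269}\right) + \left(\frac{2}{3} + \frac{899}{3}\right) \left(- \frac{1}{934}\right) = \frac{1}{1162} \left(- \frac{1}{662269}\right) + \frac{901}{3} \left(- \frac{1}{934}\right) = - \frac{1}{769556578} - \frac{901}{2802} = - \frac{173342619895}{539074382889}$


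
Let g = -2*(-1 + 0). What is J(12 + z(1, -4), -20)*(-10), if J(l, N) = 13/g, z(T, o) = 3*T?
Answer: -65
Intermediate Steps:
g = 2 (g = -2*(-1) = 2)
J(l, N) = 13/2
J(12 + z(1, -4), -20)*(-10) = (13/2)*(-10) = -65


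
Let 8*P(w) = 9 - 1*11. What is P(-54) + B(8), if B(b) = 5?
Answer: 19/4 ≈ 4.7500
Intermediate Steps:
P(w) = -¼ (P(w) = (9 - 1*11)/8 = (9 - 11)/8 = (⅛)*(-2) = -¼)
P(-54) + B(8) = -¼ + 5 = 19/4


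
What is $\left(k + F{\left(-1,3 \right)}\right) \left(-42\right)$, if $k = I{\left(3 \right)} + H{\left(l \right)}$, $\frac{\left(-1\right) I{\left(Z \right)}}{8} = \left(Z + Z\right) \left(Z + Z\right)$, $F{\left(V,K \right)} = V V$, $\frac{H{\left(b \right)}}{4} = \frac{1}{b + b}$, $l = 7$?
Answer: $12042$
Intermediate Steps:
$H{\left(b \right)} = \frac{2}{b}$ ($H{\left(b \right)} = \frac{4}{b + b} = \frac{4}{2 b} = 4 \frac{1}{2 b} = \frac{2}{b}$)
$F{\left(V,K \right)} = V^{2}$
$I{\left(Z \right)} = - 32 Z^{2}$ ($I{\left(Z \right)} = - 8 \left(Z + Z\right) \left(Z + Z\right) = - 8 \cdot 2 Z 2 Z = - 8 \cdot 4 Z^{2} = - 32 Z^{2}$)
$k = - \frac{2014}{7}$ ($k = - 32 \cdot 3^{2} + \frac{2}{7} = \left(-32\right) 9 + 2 \cdot \frac{1}{7} = -288 + \frac{2}{7} = - \frac{2014}{7} \approx -287.71$)
$\left(k + F{\left(-1,3 \right)}\right) \left(-42\right) = \left(- \frac{2014}{7} + \left(-1\right)^{2}\right) \left(-42\right) = \left(- \frac{2014}{7} + 1\right) \left(-42\right) = \left(- \frac{2007}{7}\right) \left(-42\right) = 12042$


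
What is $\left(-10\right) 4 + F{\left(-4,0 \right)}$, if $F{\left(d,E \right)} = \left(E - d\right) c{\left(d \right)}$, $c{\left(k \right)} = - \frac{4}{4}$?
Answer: $-44$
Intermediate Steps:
$c{\left(k \right)} = -1$ ($c{\left(k \right)} = \left(-4\right) \frac{1}{4} = -1$)
$F{\left(d,E \right)} = d - E$ ($F{\left(d,E \right)} = \left(E - d\right) \left(-1\right) = d - E$)
$\left(-10\right) 4 + F{\left(-4,0 \right)} = \left(-10\right) 4 - 4 = -40 + \left(-4 + 0\right) = -40 - 4 = -44$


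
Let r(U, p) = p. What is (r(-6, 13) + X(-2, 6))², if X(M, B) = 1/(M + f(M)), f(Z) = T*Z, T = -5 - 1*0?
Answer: 11025/64 ≈ 172.27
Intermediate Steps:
T = -5 (T = -5 + 0 = -5)
f(Z) = -5*Z
X(M, B) = -1/(4*M) (X(M, B) = 1/(M - 5*M) = 1/(-4*M) = -1/(4*M))
(r(-6, 13) + X(-2, 6))² = (13 - ¼/(-2))² = (13 - ¼*(-½))² = (13 + ⅛)² = (105/8)² = 11025/64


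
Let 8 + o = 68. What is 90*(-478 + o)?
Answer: -37620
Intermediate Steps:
o = 60 (o = -8 + 68 = 60)
90*(-478 + o) = 90*(-478 + 60) = 90*(-418) = -37620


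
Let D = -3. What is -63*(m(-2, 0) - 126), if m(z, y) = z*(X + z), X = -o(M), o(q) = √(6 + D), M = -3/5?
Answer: 7686 - 126*√3 ≈ 7467.8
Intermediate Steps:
M = -⅗ (M = -3*⅕ = -⅗ ≈ -0.60000)
o(q) = √3 (o(q) = √(6 - 3) = √3)
X = -√3 ≈ -1.7320
m(z, y) = z*(z - √3) (m(z, y) = z*(-√3 + z) = z*(z - √3))
-63*(m(-2, 0) - 126) = -63*(-2*(-2 - √3) - 126) = -63*((4 + 2*√3) - 126) = -63*(-122 + 2*√3) = 7686 - 126*√3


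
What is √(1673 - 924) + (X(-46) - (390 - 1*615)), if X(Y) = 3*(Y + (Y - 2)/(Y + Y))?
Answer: 2037/23 + √749 ≈ 115.93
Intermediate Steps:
X(Y) = 3*Y + 3*(-2 + Y)/(2*Y) (X(Y) = 3*(Y + (-2 + Y)/((2*Y))) = 3*(Y + (-2 + Y)*(1/(2*Y))) = 3*(Y + (-2 + Y)/(2*Y)) = 3*Y + 3*(-2 + Y)/(2*Y))
√(1673 - 924) + (X(-46) - (390 - 1*615)) = √(1673 - 924) + ((3/2 - 3/(-46) + 3*(-46)) - (390 - 1*615)) = √749 + ((3/2 - 3*(-1/46) - 138) - (390 - 615)) = √749 + ((3/2 + 3/46 - 138) - 1*(-225)) = √749 + (-3138/23 + 225) = √749 + 2037/23 = 2037/23 + √749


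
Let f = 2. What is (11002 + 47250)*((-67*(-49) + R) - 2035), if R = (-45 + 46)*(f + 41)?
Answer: 75203332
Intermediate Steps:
R = 43 (R = (-45 + 46)*(2 + 41) = 1*43 = 43)
(11002 + 47250)*((-67*(-49) + R) - 2035) = (11002 + 47250)*((-67*(-49) + 43) - 2035) = 58252*((3283 + 43) - 2035) = 58252*(3326 - 2035) = 58252*1291 = 75203332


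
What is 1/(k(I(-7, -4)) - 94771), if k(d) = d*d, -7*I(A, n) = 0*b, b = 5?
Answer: -1/94771 ≈ -1.0552e-5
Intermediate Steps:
I(A, n) = 0 (I(A, n) = -0*5 = -⅐*0 = 0)
k(d) = d²
1/(k(I(-7, -4)) - 94771) = 1/(0² - 94771) = 1/(0 - 94771) = 1/(-94771) = -1/94771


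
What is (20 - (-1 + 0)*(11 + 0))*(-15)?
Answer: -465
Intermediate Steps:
(20 - (-1 + 0)*(11 + 0))*(-15) = (20 - (-1)*11)*(-15) = (20 - 1*(-11))*(-15) = (20 + 11)*(-15) = 31*(-15) = -465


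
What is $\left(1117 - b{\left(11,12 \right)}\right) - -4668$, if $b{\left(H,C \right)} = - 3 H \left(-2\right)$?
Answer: $5719$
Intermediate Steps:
$b{\left(H,C \right)} = 6 H$
$\left(1117 - b{\left(11,12 \right)}\right) - -4668 = \left(1117 - 6 \cdot 11\right) - -4668 = \left(1117 - 66\right) + 4668 = 1051 + 4668 = 5719$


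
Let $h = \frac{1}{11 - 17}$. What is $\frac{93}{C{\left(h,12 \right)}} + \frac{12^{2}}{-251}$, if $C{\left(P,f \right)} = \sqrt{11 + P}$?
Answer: $- \frac{144}{251} + \frac{93 \sqrt{390}}{65} \approx 27.682$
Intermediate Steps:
$h = - \frac{1}{6}$ ($h = \frac{1}{-6} = - \frac{1}{6} \approx -0.16667$)
$\frac{93}{C{\left(h,12 \right)}} + \frac{12^{2}}{-251} = \frac{93}{\sqrt{11 - \frac{1}{6}}} + \frac{12^{2}}{-251} = \frac{93}{\sqrt{\frac{65}{6}}} + 144 \left(- \frac{1}{251}\right) = \frac{93}{\frac{1}{6} \sqrt{390}} - \frac{144}{251} = 93 \frac{\sqrt{390}}{65} - \frac{144}{251} = \frac{93 \sqrt{390}}{65} - \frac{144}{251} = - \frac{144}{251} + \frac{93 \sqrt{390}}{65}$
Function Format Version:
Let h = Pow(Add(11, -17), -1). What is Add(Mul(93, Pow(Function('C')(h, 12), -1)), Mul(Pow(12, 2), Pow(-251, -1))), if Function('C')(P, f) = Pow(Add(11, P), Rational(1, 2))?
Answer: Add(Rational(-144, 251), Mul(Rational(93, 65), Pow(390, Rational(1, 2)))) ≈ 27.682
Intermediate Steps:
h = Rational(-1, 6) (h = Pow(-6, -1) = Rational(-1, 6) ≈ -0.16667)
Add(Mul(93, Pow(Function('C')(h, 12), -1)), Mul(Pow(12, 2), Pow(-251, -1))) = Add(Mul(93, Pow(Pow(Add(11, Rational(-1, 6)), Rational(1, 2)), -1)), Mul(Pow(12, 2), Pow(-251, -1))) = Add(Mul(93, Pow(Pow(Rational(65, 6), Rational(1, 2)), -1)), Mul(144, Rational(-1, 251))) = Add(Mul(93, Pow(Mul(Rational(1, 6), Pow(390, Rational(1, 2))), -1)), Rational(-144, 251)) = Add(Mul(93, Mul(Rational(1, 65), Pow(390, Rational(1, 2)))), Rational(-144, 251)) = Add(Mul(Rational(93, 65), Pow(390, Rational(1, 2))), Rational(-144, 251)) = Add(Rational(-144, 251), Mul(Rational(93, 65), Pow(390, Rational(1, 2))))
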